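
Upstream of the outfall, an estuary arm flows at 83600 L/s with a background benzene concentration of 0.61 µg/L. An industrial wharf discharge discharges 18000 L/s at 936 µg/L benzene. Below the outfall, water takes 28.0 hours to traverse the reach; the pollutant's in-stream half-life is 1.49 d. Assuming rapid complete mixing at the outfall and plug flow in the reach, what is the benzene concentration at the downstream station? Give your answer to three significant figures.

96.7 µg/L

Mixed concentration C = ΣQC/ΣQ = (83600·0.6100 + 18000·936.0) / 101600 = 16900000/101600 = 166.3 µg/L.
Half-life 1.49 d → k = ln 2 / 1.49 = 0.4652 d⁻¹.
First-order decay: C = 166.3·exp(−k·t) = 166.3·0.5812 = 96.66 µg/L.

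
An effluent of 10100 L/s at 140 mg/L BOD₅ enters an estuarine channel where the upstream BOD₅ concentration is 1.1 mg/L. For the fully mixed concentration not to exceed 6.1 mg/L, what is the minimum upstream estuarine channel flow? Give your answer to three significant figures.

270000 L/s

Set C_mix = 6.1: (Q·1.100 + 10100·140.0) / (Q + 10100) = 6.1
→ Q = 10100·(140.0 − 6.1)/(6.1 − 1.100) = 270500 L/s.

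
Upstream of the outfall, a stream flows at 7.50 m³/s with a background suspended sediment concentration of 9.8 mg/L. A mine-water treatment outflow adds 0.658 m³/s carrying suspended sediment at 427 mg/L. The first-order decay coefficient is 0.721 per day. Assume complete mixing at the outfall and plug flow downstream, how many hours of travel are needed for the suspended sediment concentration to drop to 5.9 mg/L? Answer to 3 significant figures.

Mass balance: C = (7.500·9.800 + 0.6580·427.0) / 8.158 = 354.5/8.158 = 43.45 mg/L.
43.45·exp(−k·t) = 5.9 → t = ln(43.45/5.9)/k = 239300 s = 66.46 h.

66.5 h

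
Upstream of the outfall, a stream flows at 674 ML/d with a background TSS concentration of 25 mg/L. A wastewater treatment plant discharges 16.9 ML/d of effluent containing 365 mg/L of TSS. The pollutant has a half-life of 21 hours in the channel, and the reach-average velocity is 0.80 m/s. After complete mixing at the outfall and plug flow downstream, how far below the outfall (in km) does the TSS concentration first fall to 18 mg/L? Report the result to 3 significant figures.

53.7 km

Conservation of mass: C = (674.0·25.00 + 16.90·365.0) / 690.9 = 23020/690.9 = 33.32 mg/L.
Half-life 21 h → k = ln 2 / 21 = 0.03301 h⁻¹ = 0.7922 d⁻¹.
Set 33.32·exp(−k·t) = 18 → t = ln(33.32/18)/k = 67150 s = 18.65 h.
Distance = v·t = 0.80·67150 = 53720 m = 53.72 km.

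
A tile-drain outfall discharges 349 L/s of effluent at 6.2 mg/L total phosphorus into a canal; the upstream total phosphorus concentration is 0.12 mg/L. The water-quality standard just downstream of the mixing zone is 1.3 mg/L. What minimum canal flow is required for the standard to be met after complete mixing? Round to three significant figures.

Set C_mix = 1.3: (Q·0.1200 + 349.0·6.200) / (Q + 349.0) = 1.3
→ Q = 349.0·(6.200 − 1.3)/(1.3 − 0.1200) = 1449 L/s.

1450 L/s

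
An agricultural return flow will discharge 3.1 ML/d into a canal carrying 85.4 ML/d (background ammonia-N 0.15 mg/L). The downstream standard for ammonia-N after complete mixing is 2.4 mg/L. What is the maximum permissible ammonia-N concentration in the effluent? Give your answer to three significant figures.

64.4 mg/L

At the limit, (Qr·Cr + Qe·Cₑ)/(Qr + Qe) = 2.4:
Cₑ = (88.50·2.4 − 85.40·0.1500) / 3.100 = 64.38 mg/L.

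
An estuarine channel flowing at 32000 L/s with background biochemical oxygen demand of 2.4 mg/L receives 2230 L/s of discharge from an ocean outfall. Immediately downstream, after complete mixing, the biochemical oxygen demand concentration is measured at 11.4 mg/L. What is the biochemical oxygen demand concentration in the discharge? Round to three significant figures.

141 mg/L

Mass balance: 32000·2.400 + 2230·Cₑ = 34230·11.40
→ Cₑ = (34230·11.40 − 32000·2.400) / 2230 = 140.5 mg/L.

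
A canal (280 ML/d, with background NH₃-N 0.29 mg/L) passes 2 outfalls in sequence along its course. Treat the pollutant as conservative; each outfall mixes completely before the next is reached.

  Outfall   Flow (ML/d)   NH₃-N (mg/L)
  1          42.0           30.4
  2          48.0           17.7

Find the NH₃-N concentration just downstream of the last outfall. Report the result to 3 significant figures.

5.97 mg/L

Below outfall 1: Q → 322.0 ML/d, C = (280.0·0.2900 + 42.00·30.40)/322.0 = 4.217 mg/L.
Below outfall 2: Q → 370.0 ML/d, C = (322.0·4.217 + 48.00·17.70)/370.0 = 5.966 mg/L.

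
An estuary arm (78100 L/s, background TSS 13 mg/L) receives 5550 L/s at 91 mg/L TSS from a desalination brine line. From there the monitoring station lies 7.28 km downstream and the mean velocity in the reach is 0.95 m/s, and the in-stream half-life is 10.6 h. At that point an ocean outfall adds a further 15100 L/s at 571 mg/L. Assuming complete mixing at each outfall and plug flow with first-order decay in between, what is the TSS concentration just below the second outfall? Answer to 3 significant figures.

101 mg/L

After mixing, C = (78100·13.00 + 5550·91.00) / 83650 = 1520000/83650 = 18.18 mg/L; combined flow 83650 L/s.
Travel time t = 7.28·1000 / 0.95 = 7663 s = 2.129 h.
Half-life 10.6 h → k = ln 2 / 10.6 = 0.06539 h⁻¹ = 1.569 d⁻¹.
After decay, C = 18.18 × e^(−kt) = 18.18 × 0.8701 = 15.81 mg/L.
Second outfall: C = (83650·15.81 + 15100·571.0)/98750 = 100.7 mg/L.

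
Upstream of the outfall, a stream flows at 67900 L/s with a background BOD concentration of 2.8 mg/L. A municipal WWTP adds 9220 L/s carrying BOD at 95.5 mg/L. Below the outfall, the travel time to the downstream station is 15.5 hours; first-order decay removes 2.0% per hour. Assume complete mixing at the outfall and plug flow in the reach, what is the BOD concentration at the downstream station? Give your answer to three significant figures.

10.2 mg/L

Mixed concentration C = ΣQC/ΣQ = (67900·2.800 + 9220·95.50) / 77120 = 1071000/77120 = 13.88 mg/L.
2.0%/h lost → k = −ln(1 − 0.02) = 0.02020 h⁻¹.
After decay, C = 13.88 × e^(−kt) = 13.88 × 0.7311 = 10.15 mg/L.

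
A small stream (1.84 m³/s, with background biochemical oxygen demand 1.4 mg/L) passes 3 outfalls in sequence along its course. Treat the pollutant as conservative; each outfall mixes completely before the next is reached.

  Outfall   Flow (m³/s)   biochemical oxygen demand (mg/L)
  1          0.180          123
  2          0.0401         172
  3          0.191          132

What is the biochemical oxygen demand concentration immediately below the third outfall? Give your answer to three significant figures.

Below outfall 1: Q → 2.020 m³/s, C = (1.840·1.400 + 0.1800·123.0)/2.020 = 12.24 mg/L.
Below outfall 2: Q → 2.060 m³/s, C = (2.020·12.24 + 0.04010·172.0)/2.060 = 15.35 mg/L.
Below outfall 3: Q → 2.251 m³/s, C = (2.060·15.35 + 0.1910·132.0)/2.251 = 25.24 mg/L.

25.2 mg/L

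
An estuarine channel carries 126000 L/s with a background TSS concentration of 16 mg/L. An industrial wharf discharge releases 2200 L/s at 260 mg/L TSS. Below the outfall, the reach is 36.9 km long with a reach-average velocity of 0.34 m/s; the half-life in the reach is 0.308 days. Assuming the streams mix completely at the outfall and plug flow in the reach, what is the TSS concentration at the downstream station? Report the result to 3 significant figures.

Mixed concentration C = ΣQC/ΣQ = (126000·16.00 + 2200·260.0) / 128200 = 2588000/128200 = 20.19 mg/L.
Travel time t = 36.9·1000 / 0.34 = 108500 s = 30.15 h.
Half-life 0.308 d → k = ln 2 / 0.308 = 2.250 d⁻¹.
Applying C = C₀e^(−kt): 20.19 × 0.05920 = 1.195 mg/L.

1.20 mg/L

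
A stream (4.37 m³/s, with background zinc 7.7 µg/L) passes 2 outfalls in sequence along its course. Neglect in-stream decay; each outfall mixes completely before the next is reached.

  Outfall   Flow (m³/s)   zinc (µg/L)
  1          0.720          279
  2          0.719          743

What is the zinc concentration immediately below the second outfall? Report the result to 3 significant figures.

Outfall 1: combined Q = 5.090 m³/s; C = (4.370·7.700 + 0.7200·279.0)/5.090 = 46.08 µg/L.
Outfall 2: combined Q = 5.809 m³/s; C = (5.090·46.08 + 0.7190·743.0)/5.809 = 132.3 µg/L.

132 µg/L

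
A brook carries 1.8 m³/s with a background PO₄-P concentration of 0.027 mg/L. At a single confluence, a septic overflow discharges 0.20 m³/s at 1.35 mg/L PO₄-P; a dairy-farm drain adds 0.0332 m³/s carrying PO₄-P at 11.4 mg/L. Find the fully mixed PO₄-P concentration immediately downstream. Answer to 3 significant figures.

Mass balance: C = (1.800·0.02700 + 0.2000·1.350 + 0.03320·11.40) / 2.033 = 0.6971/2.033 = 0.3428 mg/L.

0.343 mg/L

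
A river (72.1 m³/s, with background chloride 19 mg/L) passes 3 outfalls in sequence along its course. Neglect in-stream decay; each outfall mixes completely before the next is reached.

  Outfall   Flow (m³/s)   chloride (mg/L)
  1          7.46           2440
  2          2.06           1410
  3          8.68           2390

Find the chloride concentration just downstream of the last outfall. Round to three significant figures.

479 mg/L

Outfall 1: combined Q = 79.56 m³/s; C = (72.10·19.00 + 7.460·2440)/79.56 = 246.0 mg/L.
Outfall 2: combined Q = 81.62 m³/s; C = (79.56·246.0 + 2.060·1410)/81.62 = 275.4 mg/L.
Outfall 3: combined Q = 90.30 m³/s; C = (81.62·275.4 + 8.680·2390)/90.30 = 478.7 mg/L.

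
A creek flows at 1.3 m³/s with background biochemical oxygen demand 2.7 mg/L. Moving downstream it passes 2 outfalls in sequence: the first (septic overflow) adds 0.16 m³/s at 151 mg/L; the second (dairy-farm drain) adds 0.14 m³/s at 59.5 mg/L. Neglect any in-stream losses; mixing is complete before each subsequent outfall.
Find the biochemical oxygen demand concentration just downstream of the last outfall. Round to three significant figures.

Below outfall 1: Q → 1.460 m³/s, C = (1.300·2.700 + 0.1600·151.0)/1.460 = 18.95 mg/L.
Below outfall 2: Q → 1.600 m³/s, C = (1.460·18.95 + 0.1400·59.50)/1.600 = 22.50 mg/L.

22.5 mg/L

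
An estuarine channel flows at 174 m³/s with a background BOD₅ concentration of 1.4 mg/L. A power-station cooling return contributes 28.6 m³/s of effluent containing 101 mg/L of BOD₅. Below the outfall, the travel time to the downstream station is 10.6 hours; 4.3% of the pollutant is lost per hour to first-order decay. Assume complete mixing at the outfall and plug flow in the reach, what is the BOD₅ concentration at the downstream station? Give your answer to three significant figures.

9.70 mg/L

After mixing, C = (174.0·1.400 + 28.60·101.0) / 202.6 = 3132/202.6 = 15.46 mg/L.
4.3%/h lost → k = −ln(1 − 0.043) = 0.04395 h⁻¹.
Applying C = C₀e^(−kt): 15.46 × 0.6276 = 9.702 mg/L.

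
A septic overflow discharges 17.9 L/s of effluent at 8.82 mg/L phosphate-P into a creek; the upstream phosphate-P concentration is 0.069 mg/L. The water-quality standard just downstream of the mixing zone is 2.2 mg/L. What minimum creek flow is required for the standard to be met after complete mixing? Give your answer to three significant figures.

Set C_mix = 2.2: (Q·0.06900 + 17.90·8.820) / (Q + 17.90) = 2.2
→ Q = 17.90·(8.820 − 2.2)/(2.2 − 0.06900) = 55.61 L/s.

55.6 L/s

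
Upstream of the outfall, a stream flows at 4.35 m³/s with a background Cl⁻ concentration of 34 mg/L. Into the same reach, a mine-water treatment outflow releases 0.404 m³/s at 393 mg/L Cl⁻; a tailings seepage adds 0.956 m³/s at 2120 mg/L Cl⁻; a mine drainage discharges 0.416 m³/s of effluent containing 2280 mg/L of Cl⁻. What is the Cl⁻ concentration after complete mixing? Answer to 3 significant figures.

Mass balance: C = (4.350·34.00 + 0.4040·393.0 + 0.9560·2120 + 0.4160·2280) / 6.126 = 3282/6.126 = 535.7 mg/L.

536 mg/L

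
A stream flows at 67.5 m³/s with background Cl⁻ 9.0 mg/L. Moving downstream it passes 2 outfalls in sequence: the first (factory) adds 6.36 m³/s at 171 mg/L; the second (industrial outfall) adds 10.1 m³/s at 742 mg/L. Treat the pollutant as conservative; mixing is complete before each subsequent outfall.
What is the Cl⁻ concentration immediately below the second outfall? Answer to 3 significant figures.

109 mg/L

Outfall 1: combined Q = 73.86 m³/s; C = (67.50·9.000 + 6.360·171.0)/73.86 = 22.95 mg/L.
Outfall 2: combined Q = 83.96 m³/s; C = (73.86·22.95 + 10.10·742.0)/83.96 = 109.4 mg/L.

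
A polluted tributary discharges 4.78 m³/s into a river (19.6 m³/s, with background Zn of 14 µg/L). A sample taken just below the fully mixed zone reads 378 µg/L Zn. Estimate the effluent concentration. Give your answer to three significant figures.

Mass balance: 19.60·14.00 + 4.780·Cₑ = 24.38·378.0
→ Cₑ = (24.38·378.0 − 19.60·14.00) / 4.780 = 1871 µg/L.

1870 µg/L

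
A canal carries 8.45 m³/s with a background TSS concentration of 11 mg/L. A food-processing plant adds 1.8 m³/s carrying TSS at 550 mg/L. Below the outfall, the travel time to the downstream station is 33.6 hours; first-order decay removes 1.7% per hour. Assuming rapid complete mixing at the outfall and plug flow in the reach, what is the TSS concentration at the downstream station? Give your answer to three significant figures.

Mixed concentration C = ΣQC/ΣQ = (8.450·11.00 + 1.800·550.0) / 10.25 = 1083/10.25 = 105.7 mg/L.
1.7%/h lost → k = −ln(1 − 0.017) = 0.01715 h⁻¹.
Decay over the reach: 105.7·exp(−kt) = 105.7·0.5621 = 59.39 mg/L.

59.4 mg/L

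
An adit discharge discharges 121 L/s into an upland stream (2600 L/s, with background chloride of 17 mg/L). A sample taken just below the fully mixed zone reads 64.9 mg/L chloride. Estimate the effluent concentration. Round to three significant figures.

1090 mg/L

Mass balance: 2600·17.00 + 121.0·Cₑ = 2721·64.90
→ Cₑ = (2721·64.90 − 2600·17.00) / 121.0 = 1094 mg/L.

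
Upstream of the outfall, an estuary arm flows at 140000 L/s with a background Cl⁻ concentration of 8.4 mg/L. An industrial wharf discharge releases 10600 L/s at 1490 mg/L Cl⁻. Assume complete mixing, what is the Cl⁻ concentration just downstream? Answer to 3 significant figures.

Flow-weighted average: C = (140000·8.400 + 10600·1490) / 150600 = 16970000/150600 = 112.7 mg/L.

113 mg/L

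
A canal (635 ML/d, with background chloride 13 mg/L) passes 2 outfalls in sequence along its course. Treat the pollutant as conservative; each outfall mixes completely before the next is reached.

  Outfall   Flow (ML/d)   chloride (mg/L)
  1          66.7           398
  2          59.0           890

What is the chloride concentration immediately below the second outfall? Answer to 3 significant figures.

After outfall 1: Q = 635.0 + 66.70 = 701.7 ML/d; C = (635.0·13.00 + 66.70·398.0)/701.7 = 49.60 mg/L.
After outfall 2: Q = 701.7 + 59.00 = 760.7 ML/d; C = (701.7·49.60 + 59.00·890.0)/760.7 = 114.8 mg/L.

115 mg/L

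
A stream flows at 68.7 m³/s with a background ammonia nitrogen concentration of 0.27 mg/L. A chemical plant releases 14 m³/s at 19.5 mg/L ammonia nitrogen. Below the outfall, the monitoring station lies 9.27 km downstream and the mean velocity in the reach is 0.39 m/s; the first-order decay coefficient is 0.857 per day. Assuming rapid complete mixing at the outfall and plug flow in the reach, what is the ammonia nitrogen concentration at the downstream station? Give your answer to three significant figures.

2.78 mg/L

Flow-weighted average: C = (68.70·0.2700 + 14.00·19.50) / 82.70 = 291.5/82.70 = 3.525 mg/L.
Travel time t = 9.27·1000 / 0.39 = 23770 s = 6.603 h.
Decay over the reach: 3.525·exp(−kt) = 3.525·0.7900 = 2.785 mg/L.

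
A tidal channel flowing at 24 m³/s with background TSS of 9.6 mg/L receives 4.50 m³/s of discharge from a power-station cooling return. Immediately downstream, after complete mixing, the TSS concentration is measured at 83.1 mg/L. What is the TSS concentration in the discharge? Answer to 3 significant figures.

Mass balance: 24.00·9.600 + 4.500·Cₑ = 28.50·83.10
→ Cₑ = (28.50·83.10 − 24.00·9.600) / 4.500 = 475.1 mg/L.

475 mg/L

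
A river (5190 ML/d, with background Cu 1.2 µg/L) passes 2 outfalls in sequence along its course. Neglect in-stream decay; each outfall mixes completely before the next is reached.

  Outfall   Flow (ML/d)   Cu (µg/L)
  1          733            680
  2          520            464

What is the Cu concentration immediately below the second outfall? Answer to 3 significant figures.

After outfall 1: Q = 5190 + 733.0 = 5923 ML/d; C = (5190·1.200 + 733.0·680.0)/5923 = 85.20 µg/L.
After outfall 2: Q = 5923 + 520.0 = 6443 ML/d; C = (5923·85.20 + 520.0·464.0)/6443 = 115.8 µg/L.

116 µg/L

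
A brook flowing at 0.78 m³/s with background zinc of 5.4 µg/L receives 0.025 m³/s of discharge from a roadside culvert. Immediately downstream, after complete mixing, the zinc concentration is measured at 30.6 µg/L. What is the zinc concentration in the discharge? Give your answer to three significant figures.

817 µg/L

Mass balance: 0.7800·5.400 + 0.02500·Cₑ = 0.8050·30.60
→ Cₑ = (0.8050·30.60 − 0.7800·5.400) / 0.02500 = 816.8 µg/L.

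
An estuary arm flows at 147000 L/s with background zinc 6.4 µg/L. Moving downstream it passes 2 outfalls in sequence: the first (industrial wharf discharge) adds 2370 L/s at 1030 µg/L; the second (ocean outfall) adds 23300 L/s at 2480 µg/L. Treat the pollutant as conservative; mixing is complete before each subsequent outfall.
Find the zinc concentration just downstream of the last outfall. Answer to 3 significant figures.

354 µg/L

Below outfall 1: Q → 149400 L/s, C = (147000·6.400 + 2370·1030)/149400 = 22.64 µg/L.
Below outfall 2: Q → 172700 L/s, C = (149400·22.64 + 23300·2480)/172700 = 354.2 µg/L.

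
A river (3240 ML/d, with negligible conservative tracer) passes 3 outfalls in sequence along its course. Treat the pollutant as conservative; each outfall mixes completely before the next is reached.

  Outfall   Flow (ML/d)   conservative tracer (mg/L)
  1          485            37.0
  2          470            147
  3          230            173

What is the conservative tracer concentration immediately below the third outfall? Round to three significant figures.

Below outfall 1: Q → 3725 ML/d, C = (3240·0 + 485.0·37.00)/3725 = 4.817 mg/L.
Below outfall 2: Q → 4195 ML/d, C = (3725·4.817 + 470.0·147.0)/4195 = 20.75 mg/L.
Below outfall 3: Q → 4425 ML/d, C = (4195·20.75 + 230.0·173.0)/4425 = 28.66 mg/L.

28.7 mg/L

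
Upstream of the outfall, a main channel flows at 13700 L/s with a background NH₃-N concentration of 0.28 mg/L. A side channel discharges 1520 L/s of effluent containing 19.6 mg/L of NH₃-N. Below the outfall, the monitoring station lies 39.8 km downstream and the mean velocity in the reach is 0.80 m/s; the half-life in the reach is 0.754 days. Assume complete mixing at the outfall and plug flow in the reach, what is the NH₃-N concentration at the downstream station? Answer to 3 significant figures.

1.30 mg/L

Mass balance: C = (13700·0.2800 + 1520·19.60) / 15220 = 33630/15220 = 2.209 mg/L.
Travel time t = 39.8·1000 / 0.80 = 49750 s = 13.82 h.
Half-life 0.754 d → k = ln 2 / 0.754 = 0.9193 d⁻¹.
After decay, C = 2.209 × e^(−kt) = 2.209 × 0.5890 = 1.301 mg/L.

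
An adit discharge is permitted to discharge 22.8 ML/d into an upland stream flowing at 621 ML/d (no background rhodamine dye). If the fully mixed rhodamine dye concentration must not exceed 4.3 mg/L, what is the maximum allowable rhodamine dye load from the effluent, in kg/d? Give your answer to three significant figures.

Mass balance at the limit: 621.0·0 + 22.80·Cₑ = 643.8·4.3 → Cₑ = 121.4 mg/L.
22.80 ML/d = 0.2639 m³/s. Load = 0.2639 m³/s × 121.4 g/m³ × 86 400 s/d = 2768 kg/d.

2770 kg/d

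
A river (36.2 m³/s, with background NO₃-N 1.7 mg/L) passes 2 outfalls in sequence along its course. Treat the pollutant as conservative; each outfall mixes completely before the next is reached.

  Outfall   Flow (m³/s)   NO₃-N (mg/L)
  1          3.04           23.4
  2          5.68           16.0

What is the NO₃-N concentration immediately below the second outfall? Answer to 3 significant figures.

4.98 mg/L

Below outfall 1: Q → 39.24 m³/s, C = (36.20·1.700 + 3.040·23.40)/39.24 = 3.381 mg/L.
Below outfall 2: Q → 44.92 m³/s, C = (39.24·3.381 + 5.680·16.00)/44.92 = 4.977 mg/L.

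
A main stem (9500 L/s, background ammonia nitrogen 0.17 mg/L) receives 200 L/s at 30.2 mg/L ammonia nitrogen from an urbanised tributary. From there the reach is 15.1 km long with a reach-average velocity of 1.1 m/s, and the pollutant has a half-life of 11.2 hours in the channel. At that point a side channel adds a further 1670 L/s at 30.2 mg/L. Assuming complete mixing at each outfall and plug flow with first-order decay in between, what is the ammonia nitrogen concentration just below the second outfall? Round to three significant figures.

After mixing, C = (9500·0.1700 + 200.0·30.20) / 9700 = 7655/9700 = 0.7892 mg/L; combined flow 9700 L/s.
Travel time t = 15.1·1000 / 1.1 = 13730 s = 3.813 h.
Half-life 11.2 h → k = ln 2 / 11.2 = 0.06189 h⁻¹ = 1.485 d⁻¹.
First-order decay: C = 0.7892·exp(−k·t) = 0.7892·0.7898 = 0.6233 mg/L.
At the second outfall, C = (9700·0.6233 + 1670·30.20) / (9700 + 1670) = 4.967 mg/L.

4.97 mg/L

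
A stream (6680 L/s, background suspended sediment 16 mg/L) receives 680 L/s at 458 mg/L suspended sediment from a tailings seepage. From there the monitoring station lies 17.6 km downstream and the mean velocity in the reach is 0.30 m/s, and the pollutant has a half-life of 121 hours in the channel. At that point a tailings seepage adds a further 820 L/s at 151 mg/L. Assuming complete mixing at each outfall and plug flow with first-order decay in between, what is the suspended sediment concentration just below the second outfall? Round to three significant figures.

61.7 mg/L

Flow-weighted average: C = (6680·16.00 + 680.0·458.0) / 7360 = 418300/7360 = 56.84 mg/L; combined flow 7360 L/s.
Travel time t = 17.6·1000 / 0.30 = 58670 s = 16.30 h.
Half-life 121 h → k = ln 2 / 121 = 0.005728 h⁻¹ = 0.1375 d⁻¹.
First-order decay: C = 56.84·exp(−k·t) = 56.84·0.9109 = 51.77 mg/L.
At the second outfall, C = (7360·51.77 + 820.0·151.0) / (7360 + 820.0) = 61.72 mg/L.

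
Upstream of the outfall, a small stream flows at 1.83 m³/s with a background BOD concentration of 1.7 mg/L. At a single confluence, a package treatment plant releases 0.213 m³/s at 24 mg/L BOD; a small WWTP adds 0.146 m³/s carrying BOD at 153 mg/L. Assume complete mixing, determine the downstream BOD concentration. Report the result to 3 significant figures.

Conservation of mass: C = (1.830·1.700 + 0.2130·24.00 + 0.1460·153.0) / 2.189 = 30.56/2.189 = 13.96 mg/L.

14.0 mg/L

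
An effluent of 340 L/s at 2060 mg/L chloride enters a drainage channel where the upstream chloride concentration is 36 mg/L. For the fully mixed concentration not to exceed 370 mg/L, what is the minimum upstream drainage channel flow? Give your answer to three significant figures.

Set C_mix = 370: (Q·36.00 + 340.0·2060) / (Q + 340.0) = 370
→ Q = 340.0·(2060 − 370)/(370 − 36.00) = 1720 L/s.

1720 L/s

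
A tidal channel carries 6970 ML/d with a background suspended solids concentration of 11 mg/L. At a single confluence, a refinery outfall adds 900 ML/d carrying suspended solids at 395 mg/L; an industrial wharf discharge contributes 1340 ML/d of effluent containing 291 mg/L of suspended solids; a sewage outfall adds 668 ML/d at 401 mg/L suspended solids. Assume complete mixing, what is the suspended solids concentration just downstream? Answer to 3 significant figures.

Flow-weighted average: C = (6970·11.00 + 900.0·395.0 + 1340·291.0 + 668.0·401.0) / 9878 = 1090000/9878 = 110.3 mg/L.

110 mg/L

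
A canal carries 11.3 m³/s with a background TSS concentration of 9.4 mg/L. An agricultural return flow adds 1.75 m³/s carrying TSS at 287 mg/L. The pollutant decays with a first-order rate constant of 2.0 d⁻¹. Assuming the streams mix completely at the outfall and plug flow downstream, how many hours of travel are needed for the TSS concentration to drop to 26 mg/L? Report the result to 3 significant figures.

After mixing, C = (11.30·9.400 + 1.750·287.0) / 13.05 = 608.5/13.05 = 46.63 mg/L.
46.63·exp(−k·t) = 26 → t = ln(46.63/26)/k = 25230 s = 7.009 h.

7.01 h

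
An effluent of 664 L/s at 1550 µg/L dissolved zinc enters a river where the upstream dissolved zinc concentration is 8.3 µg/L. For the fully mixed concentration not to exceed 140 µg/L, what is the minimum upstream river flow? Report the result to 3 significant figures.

7110 L/s

Set C_mix = 140: (Q·8.300 + 664.0·1550) / (Q + 664.0) = 140
→ Q = 664.0·(1550 − 140)/(140 − 8.300) = 7109 L/s.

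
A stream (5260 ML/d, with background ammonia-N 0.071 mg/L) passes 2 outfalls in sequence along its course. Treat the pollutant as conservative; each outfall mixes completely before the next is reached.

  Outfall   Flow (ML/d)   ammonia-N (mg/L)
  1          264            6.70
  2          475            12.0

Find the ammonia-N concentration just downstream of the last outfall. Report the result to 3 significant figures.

1.31 mg/L

Outfall 1: combined Q = 5524 ML/d; C = (5260·0.07100 + 264.0·6.700)/5524 = 0.3878 mg/L.
Outfall 2: combined Q = 5999 ML/d; C = (5524·0.3878 + 475.0·12.00)/5999 = 1.307 mg/L.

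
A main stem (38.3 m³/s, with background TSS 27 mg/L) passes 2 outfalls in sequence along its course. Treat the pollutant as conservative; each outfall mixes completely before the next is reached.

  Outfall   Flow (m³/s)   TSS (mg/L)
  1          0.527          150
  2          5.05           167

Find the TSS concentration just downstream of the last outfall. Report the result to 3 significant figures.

Outfall 1: combined Q = 38.83 m³/s; C = (38.30·27.00 + 0.5270·150.0)/38.83 = 28.67 mg/L.
Outfall 2: combined Q = 43.88 m³/s; C = (38.83·28.67 + 5.050·167.0)/43.88 = 44.59 mg/L.

44.6 mg/L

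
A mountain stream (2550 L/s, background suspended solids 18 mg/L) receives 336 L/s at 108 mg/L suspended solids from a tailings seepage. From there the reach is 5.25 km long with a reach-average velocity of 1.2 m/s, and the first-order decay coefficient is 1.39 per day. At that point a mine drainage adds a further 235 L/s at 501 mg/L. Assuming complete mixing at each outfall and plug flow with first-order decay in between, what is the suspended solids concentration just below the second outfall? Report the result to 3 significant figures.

62.3 mg/L

After mixing, C = (2550·18.00 + 336.0·108.0) / 2886 = 82190/2886 = 28.48 mg/L; combined flow 2886 L/s.
Travel time t = 5.25·1000 / 1.2 = 4375 s = 1.215 h.
Applying C = C₀e^(−kt): 28.48 × 0.9320 = 26.54 mg/L.
Second outfall: C = (2886·26.54 + 235.0·501.0)/3121 = 62.27 mg/L.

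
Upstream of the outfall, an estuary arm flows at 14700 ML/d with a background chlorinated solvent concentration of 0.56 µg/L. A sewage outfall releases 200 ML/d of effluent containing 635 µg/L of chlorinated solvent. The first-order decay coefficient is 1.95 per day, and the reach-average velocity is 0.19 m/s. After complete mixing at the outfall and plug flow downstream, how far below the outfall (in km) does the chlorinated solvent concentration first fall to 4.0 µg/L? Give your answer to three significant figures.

After mixing, C = (14700·0.5600 + 200.0·635.0) / 14900 = 135200/14900 = 9.076 µg/L.
Set 9.076·exp(−k·t) = 4.0 → t = ln(9.076/4.0)/k = 36300 s = 10.08 h.
Distance = v·t = 0.19·36300 = 6898 m = 6.898 km.

6.90 km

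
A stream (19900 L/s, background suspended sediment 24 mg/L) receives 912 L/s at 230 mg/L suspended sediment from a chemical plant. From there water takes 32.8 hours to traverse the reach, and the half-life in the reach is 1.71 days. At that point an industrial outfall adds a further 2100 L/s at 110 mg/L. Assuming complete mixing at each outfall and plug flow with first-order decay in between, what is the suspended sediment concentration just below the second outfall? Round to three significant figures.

Mixed concentration C = ΣQC/ΣQ = (19900·24.00 + 912.0·230.0) / 20810 = 687400/20810 = 33.03 mg/L; combined flow 20810 L/s.
Half-life 1.71 d → k = ln 2 / 1.71 = 0.4053 d⁻¹.
Applying C = C₀e^(−kt): 33.03 × 0.5747 = 18.98 mg/L.
At the second outfall, C = (20810·18.98 + 2100·110.0) / (20810 + 2100) = 27.32 mg/L.

27.3 mg/L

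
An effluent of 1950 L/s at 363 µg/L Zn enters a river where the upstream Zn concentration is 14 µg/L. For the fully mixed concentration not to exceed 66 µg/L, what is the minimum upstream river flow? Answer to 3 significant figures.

Set C_mix = 66: (Q·14.00 + 1950·363.0) / (Q + 1950) = 66
→ Q = 1950·(363.0 − 66)/(66 − 14.00) = 11140 L/s.

11100 L/s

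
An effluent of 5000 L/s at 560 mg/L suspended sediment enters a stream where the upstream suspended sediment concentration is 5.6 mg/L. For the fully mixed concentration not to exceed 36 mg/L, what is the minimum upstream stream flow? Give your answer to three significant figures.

86200 L/s

Set C_mix = 36: (Q·5.600 + 5000·560.0) / (Q + 5000) = 36
→ Q = 5000·(560.0 − 36)/(36 − 5.600) = 86180 L/s.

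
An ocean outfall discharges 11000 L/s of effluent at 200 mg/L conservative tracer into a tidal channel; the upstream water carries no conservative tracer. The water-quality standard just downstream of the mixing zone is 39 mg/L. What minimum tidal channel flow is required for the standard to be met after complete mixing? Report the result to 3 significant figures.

Set C_mix = 39: (Q·0 + 11000·200.0) / (Q + 11000) = 39
→ Q = 11000·(200.0 − 39)/(39 − 0) = 45410 L/s.

45400 L/s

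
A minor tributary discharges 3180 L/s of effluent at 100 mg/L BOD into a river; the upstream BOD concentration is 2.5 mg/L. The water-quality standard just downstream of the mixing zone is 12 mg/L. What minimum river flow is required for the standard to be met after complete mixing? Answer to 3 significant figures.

29500 L/s

Set C_mix = 12: (Q·2.500 + 3180·100.0) / (Q + 3180) = 12
→ Q = 3180·(100.0 − 12)/(12 − 2.500) = 29460 L/s.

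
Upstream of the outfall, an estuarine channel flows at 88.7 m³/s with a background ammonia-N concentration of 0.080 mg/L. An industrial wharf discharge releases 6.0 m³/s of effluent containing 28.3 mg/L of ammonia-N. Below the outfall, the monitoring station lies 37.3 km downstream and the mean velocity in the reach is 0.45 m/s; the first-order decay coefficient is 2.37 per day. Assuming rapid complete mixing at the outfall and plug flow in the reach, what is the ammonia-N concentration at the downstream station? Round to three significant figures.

Mass balance: C = (88.70·0.08000 + 6.000·28.30) / 94.70 = 176.9/94.70 = 1.868 mg/L.
Travel time t = 37.3·1000 / 0.45 = 82890 s = 23.02 h.
After decay, C = 1.868 × e^(−kt) = 1.868 × 0.1029 = 0.1923 mg/L.

0.192 mg/L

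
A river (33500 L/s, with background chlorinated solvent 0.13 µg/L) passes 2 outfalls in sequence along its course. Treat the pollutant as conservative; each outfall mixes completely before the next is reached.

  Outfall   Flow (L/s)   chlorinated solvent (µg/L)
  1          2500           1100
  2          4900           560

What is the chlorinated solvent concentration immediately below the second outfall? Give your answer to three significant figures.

134 µg/L

After outfall 1: Q = 33500 + 2500 = 36000 L/s; C = (33500·0.1300 + 2500·1100)/36000 = 76.51 µg/L.
After outfall 2: Q = 36000 + 4900 = 40900 L/s; C = (36000·76.51 + 4900·560.0)/40900 = 134.4 µg/L.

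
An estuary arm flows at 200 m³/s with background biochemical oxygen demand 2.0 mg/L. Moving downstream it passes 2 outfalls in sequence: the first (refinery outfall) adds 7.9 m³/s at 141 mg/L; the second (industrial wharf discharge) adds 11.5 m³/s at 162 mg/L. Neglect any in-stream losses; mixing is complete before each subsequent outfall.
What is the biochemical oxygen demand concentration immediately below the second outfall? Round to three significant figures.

Below outfall 1: Q → 207.9 m³/s, C = (200.0·2.000 + 7.900·141.0)/207.9 = 7.282 mg/L.
Below outfall 2: Q → 219.4 m³/s, C = (207.9·7.282 + 11.50·162.0)/219.4 = 15.39 mg/L.

15.4 mg/L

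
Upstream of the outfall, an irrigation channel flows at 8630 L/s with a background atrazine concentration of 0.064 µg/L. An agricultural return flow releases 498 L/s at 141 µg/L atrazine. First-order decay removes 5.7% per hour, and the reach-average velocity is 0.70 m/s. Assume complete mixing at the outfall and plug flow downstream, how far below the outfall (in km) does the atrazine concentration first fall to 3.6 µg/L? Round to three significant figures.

Flow-weighted average: C = (8630·0.06400 + 498.0·141.0) / 9128 = 70770/9128 = 7.753 µg/L.
5.7%/h lost → k = −ln(1 − 0.057) = 0.05869 h⁻¹.
Set 7.753·exp(−k·t) = 3.6 → t = ln(7.753/3.6)/k = 47060 s = 13.07 h.
Distance = v·t = 0.70·47060 = 32940 m = 32.94 km.

32.9 km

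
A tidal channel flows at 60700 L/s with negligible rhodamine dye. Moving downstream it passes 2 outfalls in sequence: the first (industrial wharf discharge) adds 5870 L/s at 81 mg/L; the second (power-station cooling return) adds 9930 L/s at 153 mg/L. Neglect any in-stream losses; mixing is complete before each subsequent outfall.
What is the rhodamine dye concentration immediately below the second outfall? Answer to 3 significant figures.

26.1 mg/L

Outfall 1: combined Q = 66570 L/s; C = (60700·0 + 5870·81.00)/66570 = 7.142 mg/L.
Outfall 2: combined Q = 76500 L/s; C = (66570·7.142 + 9930·153.0)/76500 = 26.08 mg/L.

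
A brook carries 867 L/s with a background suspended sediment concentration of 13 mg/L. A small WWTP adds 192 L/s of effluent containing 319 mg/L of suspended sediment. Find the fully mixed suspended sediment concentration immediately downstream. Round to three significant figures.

68.5 mg/L

Mass balance: C = (867.0·13.00 + 192.0·319.0) / 1059 = 72520/1059 = 68.48 mg/L.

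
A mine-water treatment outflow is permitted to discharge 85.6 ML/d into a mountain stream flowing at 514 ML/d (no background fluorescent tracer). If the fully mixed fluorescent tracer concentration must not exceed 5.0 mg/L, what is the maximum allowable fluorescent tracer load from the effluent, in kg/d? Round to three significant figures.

3000 kg/d

Mass balance at the limit: 514.0·0 + 85.60·Cₑ = 599.6·5.0 → Cₑ = 35.02 mg/L.
85.60 ML/d = 0.9907 m³/s. Load = 0.9907 m³/s × 35.02 g/m³ × 86 400 s/d = 2998 kg/d.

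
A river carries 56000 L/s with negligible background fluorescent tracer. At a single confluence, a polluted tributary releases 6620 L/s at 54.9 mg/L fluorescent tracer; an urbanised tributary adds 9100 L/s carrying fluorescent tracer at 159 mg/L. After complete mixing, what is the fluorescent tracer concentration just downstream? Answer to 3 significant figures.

25.2 mg/L

Conservation of mass: C = (56000·0 + 6620·54.90 + 9100·159.0) / 71720 = 1810000/71720 = 25.24 mg/L.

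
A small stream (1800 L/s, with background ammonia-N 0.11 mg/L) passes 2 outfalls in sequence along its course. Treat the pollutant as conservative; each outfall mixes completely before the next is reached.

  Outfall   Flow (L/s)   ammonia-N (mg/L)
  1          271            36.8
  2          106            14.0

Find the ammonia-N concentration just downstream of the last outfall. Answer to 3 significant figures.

Below outfall 1: Q → 2071 L/s, C = (1800·0.1100 + 271.0·36.80)/2071 = 4.911 mg/L.
Below outfall 2: Q → 2177 L/s, C = (2071·4.911 + 106.0·14.00)/2177 = 5.354 mg/L.

5.35 mg/L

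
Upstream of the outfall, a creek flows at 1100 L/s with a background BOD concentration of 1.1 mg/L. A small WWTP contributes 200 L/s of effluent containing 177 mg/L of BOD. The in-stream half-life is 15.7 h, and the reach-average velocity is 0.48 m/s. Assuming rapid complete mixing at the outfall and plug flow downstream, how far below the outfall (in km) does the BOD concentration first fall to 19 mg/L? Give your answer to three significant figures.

Mixed concentration C = ΣQC/ΣQ = (1100·1.100 + 200.0·177.0) / 1300 = 36610/1300 = 28.16 mg/L.
Half-life 15.7 h → k = ln 2 / 15.7 = 0.04415 h⁻¹ = 1.060 d⁻¹.
Set 28.16·exp(−k·t) = 19 → t = ln(28.16/19)/k = 32090 s = 8.913 h.
Distance = v·t = 0.48·32090 = 15400 m = 15.40 km.

15.4 km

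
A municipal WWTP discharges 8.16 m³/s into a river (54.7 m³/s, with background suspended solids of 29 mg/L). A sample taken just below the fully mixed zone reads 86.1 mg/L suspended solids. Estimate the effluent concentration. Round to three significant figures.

469 mg/L

Mass balance: 54.70·29.00 + 8.160·Cₑ = 62.86·86.10
→ Cₑ = (62.86·86.10 − 54.70·29.00) / 8.160 = 468.9 mg/L.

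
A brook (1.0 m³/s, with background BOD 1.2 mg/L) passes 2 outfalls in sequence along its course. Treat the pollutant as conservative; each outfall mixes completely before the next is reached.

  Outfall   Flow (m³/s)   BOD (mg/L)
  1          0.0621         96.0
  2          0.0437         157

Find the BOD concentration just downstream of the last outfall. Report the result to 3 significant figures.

12.7 mg/L

Below outfall 1: Q → 1.062 m³/s, C = (1.000·1.200 + 0.06210·96.00)/1.062 = 6.743 mg/L.
Below outfall 2: Q → 1.106 m³/s, C = (1.062·6.743 + 0.04370·157.0)/1.106 = 12.68 mg/L.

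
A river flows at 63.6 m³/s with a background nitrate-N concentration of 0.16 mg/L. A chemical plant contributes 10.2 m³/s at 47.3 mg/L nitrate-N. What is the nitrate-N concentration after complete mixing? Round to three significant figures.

6.68 mg/L

Mixed concentration C = ΣQC/ΣQ = (63.60·0.1600 + 10.20·47.30) / 73.80 = 492.6/73.80 = 6.675 mg/L.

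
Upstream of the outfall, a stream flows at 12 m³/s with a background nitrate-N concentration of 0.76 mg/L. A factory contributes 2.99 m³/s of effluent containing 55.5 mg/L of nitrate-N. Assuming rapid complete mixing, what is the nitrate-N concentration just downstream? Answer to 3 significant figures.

Mass balance: C = (12.00·0.7600 + 2.990·55.50) / 14.99 = 175.1/14.99 = 11.68 mg/L.

11.7 mg/L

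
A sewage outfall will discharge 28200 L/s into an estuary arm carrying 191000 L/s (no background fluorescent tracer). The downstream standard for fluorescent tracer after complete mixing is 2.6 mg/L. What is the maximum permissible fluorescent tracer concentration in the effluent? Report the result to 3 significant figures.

At the limit, (Qr·Cr + Qe·Cₑ)/(Qr + Qe) = 2.6:
Cₑ = (219200·2.6 − 191000·0) / 28200 = 20.21 mg/L.

20.2 mg/L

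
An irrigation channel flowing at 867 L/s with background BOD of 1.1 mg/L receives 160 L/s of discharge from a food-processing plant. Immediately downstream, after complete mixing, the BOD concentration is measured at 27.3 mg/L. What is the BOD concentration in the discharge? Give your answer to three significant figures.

169 mg/L

Mass balance: 867.0·1.100 + 160.0·Cₑ = 1027·27.30
→ Cₑ = (1027·27.30 − 867.0·1.100) / 160.0 = 169.3 mg/L.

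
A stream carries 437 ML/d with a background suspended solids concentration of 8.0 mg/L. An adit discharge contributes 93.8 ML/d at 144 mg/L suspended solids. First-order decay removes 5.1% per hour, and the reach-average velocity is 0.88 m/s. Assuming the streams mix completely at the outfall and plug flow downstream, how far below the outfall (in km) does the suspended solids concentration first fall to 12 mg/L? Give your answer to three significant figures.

59.4 km

Mass balance: C = (437.0·8.000 + 93.80·144.0) / 530.8 = 17000/530.8 = 32.03 mg/L.
5.1%/h lost → k = −ln(1 − 0.051) = 0.05235 h⁻¹.
Set 32.03·exp(−k·t) = 12 → t = ln(32.03/12)/k = 67530 s = 18.76 h.
Distance = v·t = 0.88·67530 = 59420 m = 59.42 km.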